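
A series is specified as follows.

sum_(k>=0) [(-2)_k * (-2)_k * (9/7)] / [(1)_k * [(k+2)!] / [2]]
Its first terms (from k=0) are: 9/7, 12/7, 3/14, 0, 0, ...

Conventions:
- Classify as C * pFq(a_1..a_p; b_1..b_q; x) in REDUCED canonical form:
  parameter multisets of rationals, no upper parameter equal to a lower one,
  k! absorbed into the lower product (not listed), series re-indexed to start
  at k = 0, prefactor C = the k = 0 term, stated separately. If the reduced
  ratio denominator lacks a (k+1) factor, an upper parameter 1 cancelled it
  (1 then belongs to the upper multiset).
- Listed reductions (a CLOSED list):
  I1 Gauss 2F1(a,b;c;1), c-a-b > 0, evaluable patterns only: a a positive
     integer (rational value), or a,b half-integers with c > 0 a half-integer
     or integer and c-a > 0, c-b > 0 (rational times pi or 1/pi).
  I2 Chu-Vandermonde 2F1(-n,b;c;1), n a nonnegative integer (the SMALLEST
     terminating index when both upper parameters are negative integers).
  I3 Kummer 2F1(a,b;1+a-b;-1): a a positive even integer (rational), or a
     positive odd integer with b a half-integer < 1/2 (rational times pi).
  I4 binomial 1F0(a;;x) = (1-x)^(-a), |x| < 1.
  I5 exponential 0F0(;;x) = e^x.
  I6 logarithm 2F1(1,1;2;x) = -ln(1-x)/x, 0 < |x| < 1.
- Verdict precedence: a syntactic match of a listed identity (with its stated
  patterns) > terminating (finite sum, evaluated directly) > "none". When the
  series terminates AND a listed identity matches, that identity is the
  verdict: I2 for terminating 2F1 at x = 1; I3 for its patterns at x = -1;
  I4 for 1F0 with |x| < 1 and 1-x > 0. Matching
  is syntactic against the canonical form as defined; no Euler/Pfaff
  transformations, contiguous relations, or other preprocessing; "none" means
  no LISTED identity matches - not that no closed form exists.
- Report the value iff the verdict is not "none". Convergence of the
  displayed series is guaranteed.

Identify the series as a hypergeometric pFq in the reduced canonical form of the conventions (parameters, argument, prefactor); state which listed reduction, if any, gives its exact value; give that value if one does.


The series (x = 1) is 2F1: upper {-2, -2}, lower {3}, prefactor 9/7. Verdict at x = 1: the Chu-Vandermonde identity I2 matches (terminating 2F1 at x = 1 with n = 2, b = -2, c = 3). Sum: 45/14.

Key step: t_0 = 9/7 here, and the denominator's factorial ratio (C = 9/7) is a lower Pochhammer.
Step ratio: r(k) = 1 * (k-2) (k-2) / [(k+3) (k+1)] - rational in k, leading ratio 1; with t_0 = 9/7, classification follows.


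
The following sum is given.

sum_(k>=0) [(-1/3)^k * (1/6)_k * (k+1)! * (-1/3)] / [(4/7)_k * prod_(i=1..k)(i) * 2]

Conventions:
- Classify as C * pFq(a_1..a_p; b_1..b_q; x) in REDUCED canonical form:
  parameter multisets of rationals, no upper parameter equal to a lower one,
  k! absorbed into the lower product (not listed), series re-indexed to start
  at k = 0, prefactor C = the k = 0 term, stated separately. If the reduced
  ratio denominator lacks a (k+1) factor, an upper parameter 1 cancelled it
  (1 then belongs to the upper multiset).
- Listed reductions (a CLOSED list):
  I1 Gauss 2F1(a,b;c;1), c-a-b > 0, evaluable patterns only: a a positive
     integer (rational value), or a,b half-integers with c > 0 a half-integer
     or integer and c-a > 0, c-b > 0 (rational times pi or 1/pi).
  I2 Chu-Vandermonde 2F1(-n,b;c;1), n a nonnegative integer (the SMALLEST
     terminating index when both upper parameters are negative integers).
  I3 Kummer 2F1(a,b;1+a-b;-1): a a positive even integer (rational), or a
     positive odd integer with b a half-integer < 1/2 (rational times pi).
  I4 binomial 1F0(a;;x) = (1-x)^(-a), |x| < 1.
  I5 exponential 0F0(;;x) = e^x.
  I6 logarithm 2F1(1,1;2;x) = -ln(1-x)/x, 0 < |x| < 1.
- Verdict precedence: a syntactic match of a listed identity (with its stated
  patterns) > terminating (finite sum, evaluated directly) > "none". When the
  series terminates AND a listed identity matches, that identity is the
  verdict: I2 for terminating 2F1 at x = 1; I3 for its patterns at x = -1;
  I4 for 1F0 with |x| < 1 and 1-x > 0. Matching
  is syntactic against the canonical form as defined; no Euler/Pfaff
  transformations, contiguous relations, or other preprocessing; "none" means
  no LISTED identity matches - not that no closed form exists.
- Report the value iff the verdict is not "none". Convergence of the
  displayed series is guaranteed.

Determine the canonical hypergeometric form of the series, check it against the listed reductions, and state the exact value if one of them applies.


Key observation: from the first term -1/6: the constant factors (C = -1/6) combine into one prefactor.
Ratio: r(k) = (-1/3) * (k+1/6) (k+2) / [(k+4/7) (k+1)] - rational; roots negated = parameters, x = (-1/3), C = -1/6.

x = -1/3 here; the reduced form reads 2F1, upper {1/6, 2}, lower {4/7}, C = -1/6. Verdict: none - at argument -1/3 the multisets {1/6, 2} ; {4/7} match no listed identity.


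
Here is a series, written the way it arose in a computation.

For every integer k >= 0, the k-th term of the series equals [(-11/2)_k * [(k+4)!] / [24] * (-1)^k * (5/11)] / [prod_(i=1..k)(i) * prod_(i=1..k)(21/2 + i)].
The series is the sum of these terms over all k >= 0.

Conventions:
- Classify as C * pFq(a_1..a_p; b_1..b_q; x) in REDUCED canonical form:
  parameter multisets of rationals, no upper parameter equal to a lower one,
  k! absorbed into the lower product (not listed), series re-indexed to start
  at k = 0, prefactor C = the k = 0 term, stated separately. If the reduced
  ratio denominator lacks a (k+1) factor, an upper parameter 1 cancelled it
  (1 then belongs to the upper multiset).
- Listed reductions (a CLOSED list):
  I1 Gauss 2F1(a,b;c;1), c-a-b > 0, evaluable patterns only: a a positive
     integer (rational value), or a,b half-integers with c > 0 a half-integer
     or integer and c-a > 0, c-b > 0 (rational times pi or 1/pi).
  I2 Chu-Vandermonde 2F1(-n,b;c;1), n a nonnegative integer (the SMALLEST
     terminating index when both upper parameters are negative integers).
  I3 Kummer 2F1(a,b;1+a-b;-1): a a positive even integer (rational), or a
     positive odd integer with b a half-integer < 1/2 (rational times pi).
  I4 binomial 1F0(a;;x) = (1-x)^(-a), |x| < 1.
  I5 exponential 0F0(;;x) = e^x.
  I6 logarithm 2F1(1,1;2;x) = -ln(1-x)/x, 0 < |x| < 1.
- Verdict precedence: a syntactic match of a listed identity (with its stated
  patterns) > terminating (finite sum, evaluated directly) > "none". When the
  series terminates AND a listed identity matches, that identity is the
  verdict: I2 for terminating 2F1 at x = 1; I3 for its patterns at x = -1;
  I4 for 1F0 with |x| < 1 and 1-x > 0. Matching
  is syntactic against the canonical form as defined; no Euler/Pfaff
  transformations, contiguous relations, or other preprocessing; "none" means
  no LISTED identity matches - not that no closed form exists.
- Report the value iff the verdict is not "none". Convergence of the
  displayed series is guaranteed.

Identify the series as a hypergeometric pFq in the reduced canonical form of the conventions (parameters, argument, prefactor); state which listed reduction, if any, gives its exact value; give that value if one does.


At argument -1: a 2F1 with upper {-11/2, 5}, lower {23/2}, scaled by C = 5/11. Verdict: Kummer (I3) matches (x = -1; c = 23/2 equals 1+a-b for upper {-11/2, 5}: listed pattern). Hence: (19840275/16777216) * pi.

First insight: with t_0 = 5/11, the lower running product (C = 5/11) is a rising factorial.
Step ratio: r(k) = (-1) * (k-11/2) (k+5) / [(k+23/2) (k+1)] ; factor over Q: parameters, x = (-1), and C = 5/11.


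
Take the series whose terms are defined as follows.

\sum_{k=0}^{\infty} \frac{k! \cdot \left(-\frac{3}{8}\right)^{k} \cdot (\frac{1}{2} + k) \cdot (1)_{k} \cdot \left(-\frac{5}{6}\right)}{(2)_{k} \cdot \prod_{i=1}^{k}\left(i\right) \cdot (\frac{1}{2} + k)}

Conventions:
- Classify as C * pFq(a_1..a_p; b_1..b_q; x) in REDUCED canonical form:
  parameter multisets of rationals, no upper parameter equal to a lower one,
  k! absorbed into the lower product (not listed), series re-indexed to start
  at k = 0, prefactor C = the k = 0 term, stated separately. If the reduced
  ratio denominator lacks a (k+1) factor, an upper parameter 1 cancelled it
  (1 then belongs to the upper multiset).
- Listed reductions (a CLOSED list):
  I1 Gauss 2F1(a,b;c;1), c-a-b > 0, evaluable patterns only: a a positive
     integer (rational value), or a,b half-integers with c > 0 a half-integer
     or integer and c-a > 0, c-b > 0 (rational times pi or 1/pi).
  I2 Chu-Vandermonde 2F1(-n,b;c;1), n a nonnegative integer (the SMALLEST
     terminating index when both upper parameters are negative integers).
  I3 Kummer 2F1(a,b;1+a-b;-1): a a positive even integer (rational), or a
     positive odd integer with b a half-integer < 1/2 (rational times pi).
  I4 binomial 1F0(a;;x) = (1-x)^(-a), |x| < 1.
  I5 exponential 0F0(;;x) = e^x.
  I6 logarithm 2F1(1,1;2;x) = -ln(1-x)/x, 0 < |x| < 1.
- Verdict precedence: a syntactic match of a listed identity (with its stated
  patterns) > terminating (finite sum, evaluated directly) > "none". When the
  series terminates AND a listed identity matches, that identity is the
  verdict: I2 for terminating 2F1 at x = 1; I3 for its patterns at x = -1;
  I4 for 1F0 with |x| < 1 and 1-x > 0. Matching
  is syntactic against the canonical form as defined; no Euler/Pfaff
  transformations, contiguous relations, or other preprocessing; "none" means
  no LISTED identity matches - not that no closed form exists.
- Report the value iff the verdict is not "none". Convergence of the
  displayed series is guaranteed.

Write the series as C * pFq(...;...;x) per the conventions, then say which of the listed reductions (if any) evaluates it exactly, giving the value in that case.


This is -\frac{5}{6} * 2F1(1, 1; 2; -\frac{3}{8}) in reduced canonical form. Verdict at x = -\frac{3}{8}: logarithm (I6) matches (the logarithm: parameters (1,1;2), x = -\frac{3}{8}). Value: \left(-\frac{20}{9}\right) \cdot \ln\left(\frac{11}{8}\right).

First insight: t_0 being -\frac{5}{6}, striking the common factor k + 1/2 reduces the term (C = -5/6).
Adjacent-term ratio: r(k) = -\frac{3}{8} * (k+1) (k+1) / [(k+2) (k+1)] - rational; roots negated = parameters, x = -\frac{3}{8}, C = -\frac{5}{6}.


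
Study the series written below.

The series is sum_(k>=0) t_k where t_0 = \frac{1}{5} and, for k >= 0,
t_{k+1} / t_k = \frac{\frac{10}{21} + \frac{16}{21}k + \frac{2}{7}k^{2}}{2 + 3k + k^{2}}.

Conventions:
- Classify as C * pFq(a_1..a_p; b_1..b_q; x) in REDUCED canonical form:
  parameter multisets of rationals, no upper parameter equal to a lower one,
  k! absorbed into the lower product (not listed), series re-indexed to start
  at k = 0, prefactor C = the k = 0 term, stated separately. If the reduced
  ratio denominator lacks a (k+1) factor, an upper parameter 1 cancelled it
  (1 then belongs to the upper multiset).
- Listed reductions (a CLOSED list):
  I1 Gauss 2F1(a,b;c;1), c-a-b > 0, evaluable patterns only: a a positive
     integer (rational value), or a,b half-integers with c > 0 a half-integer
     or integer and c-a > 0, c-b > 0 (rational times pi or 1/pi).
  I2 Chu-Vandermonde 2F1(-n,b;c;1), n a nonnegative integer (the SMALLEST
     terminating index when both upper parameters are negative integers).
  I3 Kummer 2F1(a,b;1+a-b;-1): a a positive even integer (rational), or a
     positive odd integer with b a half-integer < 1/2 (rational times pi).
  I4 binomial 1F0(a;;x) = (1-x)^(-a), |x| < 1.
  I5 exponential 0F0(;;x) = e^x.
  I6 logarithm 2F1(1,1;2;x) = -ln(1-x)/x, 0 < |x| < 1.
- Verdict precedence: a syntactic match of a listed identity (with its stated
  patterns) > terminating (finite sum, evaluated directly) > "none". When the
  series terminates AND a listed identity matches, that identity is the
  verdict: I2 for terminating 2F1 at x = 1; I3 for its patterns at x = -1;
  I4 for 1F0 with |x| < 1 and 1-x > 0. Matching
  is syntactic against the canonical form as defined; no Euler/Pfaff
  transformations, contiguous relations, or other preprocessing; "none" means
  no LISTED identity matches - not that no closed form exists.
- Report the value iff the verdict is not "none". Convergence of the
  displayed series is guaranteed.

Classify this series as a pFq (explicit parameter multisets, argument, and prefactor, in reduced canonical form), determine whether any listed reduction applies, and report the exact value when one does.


Classification (C = \frac{1}{5}): 2F1 with upper {1, \frac{5}{3}}, lower {2}, argument x = \frac{2}{7}. Verdict: none. A 2F1 with upper {1, \frac{5}{3}} fits none of I1-I6 at x = \frac{2}{7}; the sum runs forever.

First insight: t_0 = \frac{1}{5} here, and roots of the ratio polynomials (C = 1/5) are the negated parameters.
Consecutive-term ratio: r(k) = \frac{2}{7} * (k+1) (k+\frac{5}{3}) / [(k+2) (k+1)] - poly over poly, x = \frac{2}{7} from leading terms; C = \frac{1}{5} at k = 0.


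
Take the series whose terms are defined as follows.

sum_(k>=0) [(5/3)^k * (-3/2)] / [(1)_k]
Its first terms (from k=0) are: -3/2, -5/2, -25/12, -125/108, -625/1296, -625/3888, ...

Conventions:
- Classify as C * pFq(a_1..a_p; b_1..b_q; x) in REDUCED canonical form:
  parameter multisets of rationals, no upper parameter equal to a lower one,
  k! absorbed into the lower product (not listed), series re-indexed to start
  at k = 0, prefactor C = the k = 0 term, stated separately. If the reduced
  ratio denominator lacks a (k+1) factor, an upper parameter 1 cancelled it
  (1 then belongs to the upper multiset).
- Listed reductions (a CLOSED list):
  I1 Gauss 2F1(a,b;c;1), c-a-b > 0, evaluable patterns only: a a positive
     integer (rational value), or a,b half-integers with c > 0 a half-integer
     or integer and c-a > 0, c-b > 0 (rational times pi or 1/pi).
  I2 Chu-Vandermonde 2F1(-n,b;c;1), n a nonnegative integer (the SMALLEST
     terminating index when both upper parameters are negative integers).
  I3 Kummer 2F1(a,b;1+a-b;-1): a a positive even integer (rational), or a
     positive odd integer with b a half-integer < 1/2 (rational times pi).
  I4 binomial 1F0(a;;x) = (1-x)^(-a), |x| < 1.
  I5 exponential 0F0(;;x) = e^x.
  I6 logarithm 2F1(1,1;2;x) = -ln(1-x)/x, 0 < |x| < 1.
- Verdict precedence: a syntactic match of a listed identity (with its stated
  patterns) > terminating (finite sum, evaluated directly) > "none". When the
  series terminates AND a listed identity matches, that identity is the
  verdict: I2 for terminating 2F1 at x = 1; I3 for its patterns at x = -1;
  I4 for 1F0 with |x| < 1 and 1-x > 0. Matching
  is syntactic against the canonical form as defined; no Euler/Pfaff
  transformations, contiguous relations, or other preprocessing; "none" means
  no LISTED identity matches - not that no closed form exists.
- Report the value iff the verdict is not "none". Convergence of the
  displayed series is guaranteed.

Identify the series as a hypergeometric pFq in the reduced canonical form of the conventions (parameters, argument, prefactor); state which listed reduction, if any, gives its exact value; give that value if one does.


Canonical form: C = -3/2 times 0F0 with upper {-}, lower {-}, x = 5/3. Verdict: exponential (I5) fires (the 0F0 exponential series at x = 5/3). Its exact value is (-3/2) * e^(5/3).

Structural cue: t_0 = -3/2 here, and (1)_k (prefactor -3/2) is k! itself.
Adjacent-term ratio: r(k) = (5/3) * 1 / [(k+1)] - rational; roots negated = parameters, x = (5/3), C = -3/2.


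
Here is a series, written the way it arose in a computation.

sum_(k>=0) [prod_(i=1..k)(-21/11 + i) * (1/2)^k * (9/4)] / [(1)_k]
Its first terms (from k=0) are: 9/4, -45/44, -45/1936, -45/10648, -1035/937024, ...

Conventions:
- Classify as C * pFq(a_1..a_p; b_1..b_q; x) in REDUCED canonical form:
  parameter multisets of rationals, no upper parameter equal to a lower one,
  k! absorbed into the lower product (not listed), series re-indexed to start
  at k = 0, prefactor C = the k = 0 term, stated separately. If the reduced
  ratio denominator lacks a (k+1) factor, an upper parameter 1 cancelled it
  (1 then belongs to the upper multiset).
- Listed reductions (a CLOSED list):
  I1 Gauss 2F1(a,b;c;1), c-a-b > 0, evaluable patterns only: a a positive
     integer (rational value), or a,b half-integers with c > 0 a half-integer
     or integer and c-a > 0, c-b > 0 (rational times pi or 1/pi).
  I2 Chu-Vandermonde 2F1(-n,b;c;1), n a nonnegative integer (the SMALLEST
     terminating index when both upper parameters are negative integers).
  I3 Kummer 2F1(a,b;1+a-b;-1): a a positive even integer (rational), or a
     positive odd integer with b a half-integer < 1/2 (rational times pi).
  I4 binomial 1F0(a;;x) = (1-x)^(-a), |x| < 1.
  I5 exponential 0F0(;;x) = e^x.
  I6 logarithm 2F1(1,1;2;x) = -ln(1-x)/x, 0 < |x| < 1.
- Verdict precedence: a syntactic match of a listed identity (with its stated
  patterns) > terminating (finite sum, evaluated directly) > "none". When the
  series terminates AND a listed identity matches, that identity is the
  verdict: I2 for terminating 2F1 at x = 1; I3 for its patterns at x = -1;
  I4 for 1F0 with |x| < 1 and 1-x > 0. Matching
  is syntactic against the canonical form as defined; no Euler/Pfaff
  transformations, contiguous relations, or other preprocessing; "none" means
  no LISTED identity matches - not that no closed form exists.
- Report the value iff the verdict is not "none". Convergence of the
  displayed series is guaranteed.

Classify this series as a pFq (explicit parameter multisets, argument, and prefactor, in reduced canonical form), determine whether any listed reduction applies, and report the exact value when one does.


The series (x = 1/2) is 1F0: upper {-10/11}, lower {-}, prefactor 9/4. Verdict: the binomial series (I4) fires (the 1F0 binomial series: exponent 10/11, x = 1/2). Sum: (9/4) * (1/2)^(10/11).

The tell: x = (1/2) and (1)_k (prefactor 9/4) is k! itself.
Step ratio: r(k) = (1/2) * (k-10/11) / [(k+1)] - rational in k. x = (1/2); t_0 = 9/4; negate the roots.


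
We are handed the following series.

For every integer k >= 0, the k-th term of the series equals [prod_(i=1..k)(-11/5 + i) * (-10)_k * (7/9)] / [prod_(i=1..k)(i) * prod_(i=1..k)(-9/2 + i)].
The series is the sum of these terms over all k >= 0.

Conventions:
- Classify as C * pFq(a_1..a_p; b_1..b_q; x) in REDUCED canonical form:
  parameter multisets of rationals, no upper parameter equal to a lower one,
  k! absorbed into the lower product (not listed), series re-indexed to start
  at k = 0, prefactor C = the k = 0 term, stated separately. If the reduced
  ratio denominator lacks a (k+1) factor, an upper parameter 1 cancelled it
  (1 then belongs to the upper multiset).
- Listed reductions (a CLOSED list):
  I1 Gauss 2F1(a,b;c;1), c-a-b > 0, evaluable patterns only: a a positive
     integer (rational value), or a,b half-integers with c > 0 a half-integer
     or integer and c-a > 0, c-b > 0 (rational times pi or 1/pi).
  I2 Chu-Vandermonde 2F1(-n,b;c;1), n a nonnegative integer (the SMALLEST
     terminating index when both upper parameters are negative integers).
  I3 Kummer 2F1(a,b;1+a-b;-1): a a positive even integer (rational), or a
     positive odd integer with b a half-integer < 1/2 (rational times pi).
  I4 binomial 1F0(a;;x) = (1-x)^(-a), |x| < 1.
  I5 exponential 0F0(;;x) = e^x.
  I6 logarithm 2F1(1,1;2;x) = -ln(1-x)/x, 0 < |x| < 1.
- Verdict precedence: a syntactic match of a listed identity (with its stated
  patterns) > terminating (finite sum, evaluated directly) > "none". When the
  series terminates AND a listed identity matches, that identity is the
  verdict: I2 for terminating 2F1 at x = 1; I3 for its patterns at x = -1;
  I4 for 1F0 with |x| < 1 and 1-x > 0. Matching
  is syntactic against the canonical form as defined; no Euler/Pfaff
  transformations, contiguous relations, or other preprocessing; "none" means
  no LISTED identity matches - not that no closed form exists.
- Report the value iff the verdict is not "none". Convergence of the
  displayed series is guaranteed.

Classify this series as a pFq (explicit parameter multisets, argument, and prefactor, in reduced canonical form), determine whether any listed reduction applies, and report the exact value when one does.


Prefactor 7/9, argument 1: 2F1 with upper {-10, -6/5} over lower {-7/2}. Verdict: Vandermonde's identity (I2) matches (terminating 2F1 at x = 1 with n = 10, b = -6/5, c = -7/2). Hence: -11252476001/8056640625.

Key step: t_0 being 7/9, the lower running product (C = 7/9) is a rising factorial.
Step ratio: r(k) = 1 * (k-10) (k-6/5) / [(k-7/2) (k+1)] - rational in k, leading ratio 1; with t_0 = 7/9, classification follows.


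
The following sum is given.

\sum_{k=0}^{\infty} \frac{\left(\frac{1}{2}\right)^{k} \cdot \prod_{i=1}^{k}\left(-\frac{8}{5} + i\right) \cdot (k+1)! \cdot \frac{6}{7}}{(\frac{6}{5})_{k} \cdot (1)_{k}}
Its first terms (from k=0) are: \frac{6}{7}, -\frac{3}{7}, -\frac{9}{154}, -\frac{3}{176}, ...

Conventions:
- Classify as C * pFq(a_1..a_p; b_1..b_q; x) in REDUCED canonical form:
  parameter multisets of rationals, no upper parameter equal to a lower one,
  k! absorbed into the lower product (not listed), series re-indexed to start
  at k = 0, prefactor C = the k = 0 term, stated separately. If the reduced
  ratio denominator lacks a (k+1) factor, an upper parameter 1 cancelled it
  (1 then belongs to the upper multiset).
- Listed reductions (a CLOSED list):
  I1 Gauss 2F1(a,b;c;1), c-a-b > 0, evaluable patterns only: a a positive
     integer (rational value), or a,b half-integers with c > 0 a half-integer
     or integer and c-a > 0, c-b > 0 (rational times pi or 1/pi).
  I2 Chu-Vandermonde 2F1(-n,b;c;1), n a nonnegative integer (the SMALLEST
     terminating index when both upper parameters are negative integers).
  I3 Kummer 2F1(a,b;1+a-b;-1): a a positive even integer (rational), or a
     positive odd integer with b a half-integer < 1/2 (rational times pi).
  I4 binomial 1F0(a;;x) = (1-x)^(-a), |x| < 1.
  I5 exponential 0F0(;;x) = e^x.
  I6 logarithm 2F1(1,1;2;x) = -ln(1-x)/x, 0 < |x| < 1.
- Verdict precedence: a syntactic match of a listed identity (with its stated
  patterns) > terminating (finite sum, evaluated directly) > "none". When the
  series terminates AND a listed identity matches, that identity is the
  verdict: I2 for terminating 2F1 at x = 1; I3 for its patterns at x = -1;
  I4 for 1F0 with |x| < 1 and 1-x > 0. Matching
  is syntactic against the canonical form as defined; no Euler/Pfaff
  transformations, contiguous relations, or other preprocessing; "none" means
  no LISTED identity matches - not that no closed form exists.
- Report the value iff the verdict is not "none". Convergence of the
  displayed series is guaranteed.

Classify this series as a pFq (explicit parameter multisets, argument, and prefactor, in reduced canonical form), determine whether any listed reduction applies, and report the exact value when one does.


Reduced: x = \frac{1}{2}, 2F1, upper = {-\frac{3}{5}, 2}, lower = {\frac{6}{5}}, C = \frac{6}{7}. Verdict: none. Every listed pattern misses the 2F1 form at \frac{1}{2}, upper {-\frac{3}{5}, 2}.

Structural cue: x = \frac{1}{2} and the running product (C = 6/7) telescopes to a rising factorial.
Consecutive-term ratio: r(k) = \frac{1}{2} * (k-\frac{3}{5}) (k+2) / [(k+\frac{6}{5}) (k+1)] ; factor over Q: parameters, x = \frac{1}{2}, and C = \frac{6}{7}.


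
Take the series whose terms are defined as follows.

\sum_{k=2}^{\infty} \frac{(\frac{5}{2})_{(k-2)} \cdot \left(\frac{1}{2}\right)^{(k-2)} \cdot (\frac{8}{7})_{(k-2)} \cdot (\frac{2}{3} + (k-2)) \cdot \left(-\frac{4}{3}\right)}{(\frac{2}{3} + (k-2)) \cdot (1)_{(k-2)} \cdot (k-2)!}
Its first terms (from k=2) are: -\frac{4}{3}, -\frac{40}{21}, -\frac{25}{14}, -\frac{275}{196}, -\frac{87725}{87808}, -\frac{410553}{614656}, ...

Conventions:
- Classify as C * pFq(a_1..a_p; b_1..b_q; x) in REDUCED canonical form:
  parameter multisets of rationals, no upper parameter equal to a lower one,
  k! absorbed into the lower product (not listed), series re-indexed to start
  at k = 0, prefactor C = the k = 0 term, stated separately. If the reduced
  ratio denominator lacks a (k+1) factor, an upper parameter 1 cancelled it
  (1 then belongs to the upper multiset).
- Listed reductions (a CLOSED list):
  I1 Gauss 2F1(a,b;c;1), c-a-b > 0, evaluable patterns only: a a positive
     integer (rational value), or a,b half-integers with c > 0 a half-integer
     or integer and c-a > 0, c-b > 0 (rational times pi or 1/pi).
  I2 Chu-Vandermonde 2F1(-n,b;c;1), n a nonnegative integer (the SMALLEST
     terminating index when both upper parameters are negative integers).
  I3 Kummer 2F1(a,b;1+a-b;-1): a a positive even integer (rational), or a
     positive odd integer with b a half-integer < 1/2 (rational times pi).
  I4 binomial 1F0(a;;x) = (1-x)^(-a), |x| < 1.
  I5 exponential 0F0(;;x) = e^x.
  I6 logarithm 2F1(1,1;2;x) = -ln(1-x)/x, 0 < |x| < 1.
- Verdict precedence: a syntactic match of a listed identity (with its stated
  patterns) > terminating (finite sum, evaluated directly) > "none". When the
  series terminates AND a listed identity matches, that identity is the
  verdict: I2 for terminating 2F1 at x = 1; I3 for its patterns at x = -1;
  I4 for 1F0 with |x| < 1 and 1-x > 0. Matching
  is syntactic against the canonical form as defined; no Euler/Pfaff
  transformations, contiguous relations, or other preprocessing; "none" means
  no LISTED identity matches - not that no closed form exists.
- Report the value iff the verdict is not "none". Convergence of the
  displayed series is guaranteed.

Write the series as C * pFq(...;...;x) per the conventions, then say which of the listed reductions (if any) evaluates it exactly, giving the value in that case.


This is -\frac{4}{3} * 2F1(\frac{8}{7}, \frac{5}{2}; 1; \frac{1}{2}) in reduced canonical form. Verdict: none - at argument \frac{1}{2} the multisets {\frac{8}{7}, \frac{5}{2}} ; {1} match no listed identity.

Key observation: t_0 = -\frac{4}{3} here, and (1)_k (C = -4/3, x = 1/2) is k! itself.
Adjacent-term ratio: r(k) = \frac{1}{2} * (k+\frac{8}{7}) (k+\frac{5}{2}) / [(k+1) (k+1)] - rational in k. x = \frac{1}{2}; t_0 = -\frac{4}{3}; negate the roots.


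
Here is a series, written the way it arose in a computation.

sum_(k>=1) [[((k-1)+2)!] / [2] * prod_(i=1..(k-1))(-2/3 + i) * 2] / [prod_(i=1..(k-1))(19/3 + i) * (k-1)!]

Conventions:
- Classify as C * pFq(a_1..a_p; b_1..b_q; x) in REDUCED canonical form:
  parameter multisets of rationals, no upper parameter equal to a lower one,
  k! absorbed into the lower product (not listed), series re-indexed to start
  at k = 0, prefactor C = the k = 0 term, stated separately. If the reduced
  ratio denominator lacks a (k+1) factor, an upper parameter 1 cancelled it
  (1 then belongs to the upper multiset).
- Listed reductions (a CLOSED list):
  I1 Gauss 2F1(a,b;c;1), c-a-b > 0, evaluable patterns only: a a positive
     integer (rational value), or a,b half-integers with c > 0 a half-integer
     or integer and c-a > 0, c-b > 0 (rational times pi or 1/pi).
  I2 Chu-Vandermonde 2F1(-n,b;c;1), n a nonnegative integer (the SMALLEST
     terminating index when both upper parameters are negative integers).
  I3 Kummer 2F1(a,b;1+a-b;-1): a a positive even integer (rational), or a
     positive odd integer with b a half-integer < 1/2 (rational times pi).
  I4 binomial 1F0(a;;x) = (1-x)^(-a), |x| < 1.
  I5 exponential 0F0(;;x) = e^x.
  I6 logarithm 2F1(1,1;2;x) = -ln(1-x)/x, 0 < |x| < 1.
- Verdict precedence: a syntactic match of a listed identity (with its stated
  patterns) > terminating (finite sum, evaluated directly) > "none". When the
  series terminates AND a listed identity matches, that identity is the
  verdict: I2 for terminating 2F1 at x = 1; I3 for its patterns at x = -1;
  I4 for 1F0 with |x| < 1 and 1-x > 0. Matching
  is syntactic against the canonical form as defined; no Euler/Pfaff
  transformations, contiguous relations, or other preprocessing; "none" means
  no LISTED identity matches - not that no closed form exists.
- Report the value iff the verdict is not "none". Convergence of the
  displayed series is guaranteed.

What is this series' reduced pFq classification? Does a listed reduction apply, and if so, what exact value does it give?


This is 2 * 2F1(1/3, 3; 22/3; 1) in reduced canonical form. Verdict: this is Gauss's theorem (I1) (x = 1: the Gamma ratio telescopes since c-a-b = 4 > 0 and a = 3 in Z>0). Exact value: 988/405.

Structural cue: t_0 being 2, the lower running product (C = 2) is a rising factorial.
Term ratio: r(k) = 1 * (k+1/3) (k+3) / [(k+22/3) (k+1)] - rational; roots negated = parameters, x = 1, C = 2.


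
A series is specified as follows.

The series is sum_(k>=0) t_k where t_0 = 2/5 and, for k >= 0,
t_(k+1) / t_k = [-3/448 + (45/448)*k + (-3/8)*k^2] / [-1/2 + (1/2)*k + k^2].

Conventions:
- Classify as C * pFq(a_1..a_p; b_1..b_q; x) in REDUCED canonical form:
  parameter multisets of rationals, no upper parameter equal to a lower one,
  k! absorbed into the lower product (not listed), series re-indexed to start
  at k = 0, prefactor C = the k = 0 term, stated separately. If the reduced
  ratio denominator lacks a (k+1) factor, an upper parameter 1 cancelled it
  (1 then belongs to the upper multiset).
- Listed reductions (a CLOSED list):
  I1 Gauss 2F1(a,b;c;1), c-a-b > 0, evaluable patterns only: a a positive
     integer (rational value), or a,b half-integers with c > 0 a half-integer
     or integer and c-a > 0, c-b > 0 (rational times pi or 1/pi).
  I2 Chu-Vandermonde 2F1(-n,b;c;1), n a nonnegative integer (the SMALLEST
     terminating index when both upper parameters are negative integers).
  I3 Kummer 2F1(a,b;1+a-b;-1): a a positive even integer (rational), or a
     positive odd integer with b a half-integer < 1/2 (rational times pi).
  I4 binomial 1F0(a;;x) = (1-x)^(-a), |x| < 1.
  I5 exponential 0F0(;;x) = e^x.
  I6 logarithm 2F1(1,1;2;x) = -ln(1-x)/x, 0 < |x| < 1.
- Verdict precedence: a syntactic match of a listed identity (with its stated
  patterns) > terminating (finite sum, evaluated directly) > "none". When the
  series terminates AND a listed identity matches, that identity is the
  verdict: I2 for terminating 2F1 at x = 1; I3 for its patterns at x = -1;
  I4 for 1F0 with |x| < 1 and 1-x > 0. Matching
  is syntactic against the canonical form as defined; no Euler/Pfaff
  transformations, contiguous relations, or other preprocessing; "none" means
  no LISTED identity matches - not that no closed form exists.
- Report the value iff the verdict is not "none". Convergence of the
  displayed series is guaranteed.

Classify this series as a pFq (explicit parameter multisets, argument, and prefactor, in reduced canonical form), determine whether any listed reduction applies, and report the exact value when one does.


Structural cue: t_0 being 2/5, the expanded ratio factors over Q; C = 2/5, x = -3/8, roots give parameters.
Consecutive-term ratio: r(k) = (-3/8) * (k-1/7) (k-1/8) / [(k-1/2) (k+1)] - poly over poly, x = (-3/8) from leading terms; C = 2/5 at k = 0.

The series (x = -3/8) is 2F1: upper {-1/7, -1/8}, lower {-1/2}, prefactor 2/5. Verdict: none. No listed pattern accepts 2F1(-1/7, -1/8; -1/2; -3/8).


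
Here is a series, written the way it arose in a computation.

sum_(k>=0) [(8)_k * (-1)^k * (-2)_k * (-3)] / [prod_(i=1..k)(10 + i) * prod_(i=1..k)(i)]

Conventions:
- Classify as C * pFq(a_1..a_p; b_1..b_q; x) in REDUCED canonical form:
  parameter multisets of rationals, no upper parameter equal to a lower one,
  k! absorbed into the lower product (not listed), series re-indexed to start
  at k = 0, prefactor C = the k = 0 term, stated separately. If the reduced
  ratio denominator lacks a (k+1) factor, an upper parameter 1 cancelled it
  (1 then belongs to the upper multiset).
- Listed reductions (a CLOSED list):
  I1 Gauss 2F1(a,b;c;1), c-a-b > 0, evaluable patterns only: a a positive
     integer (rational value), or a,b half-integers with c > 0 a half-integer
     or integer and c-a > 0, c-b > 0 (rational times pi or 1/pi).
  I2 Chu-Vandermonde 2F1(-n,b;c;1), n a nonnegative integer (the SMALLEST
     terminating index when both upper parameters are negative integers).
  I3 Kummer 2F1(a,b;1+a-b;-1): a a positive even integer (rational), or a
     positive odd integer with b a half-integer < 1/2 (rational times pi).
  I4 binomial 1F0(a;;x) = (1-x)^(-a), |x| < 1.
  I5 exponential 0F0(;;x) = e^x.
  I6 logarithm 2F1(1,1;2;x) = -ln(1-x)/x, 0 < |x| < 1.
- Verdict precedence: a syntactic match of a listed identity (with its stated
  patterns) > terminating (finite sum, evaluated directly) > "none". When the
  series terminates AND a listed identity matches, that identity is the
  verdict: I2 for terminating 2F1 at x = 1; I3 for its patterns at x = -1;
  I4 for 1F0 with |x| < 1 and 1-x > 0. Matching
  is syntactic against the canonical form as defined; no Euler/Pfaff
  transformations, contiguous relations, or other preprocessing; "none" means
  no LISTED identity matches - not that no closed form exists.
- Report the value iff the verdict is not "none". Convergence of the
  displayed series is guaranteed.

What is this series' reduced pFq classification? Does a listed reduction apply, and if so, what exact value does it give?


Key observation: x = (-1) and the product of the first k integers (C = -3, x = -1) is k!.
Term ratio: r(k) = (-1) * (k-2) (k+8) / [(k+11) (k+1)] - rational in k, leading ratio (-1); with t_0 = -3, classification follows.

This is -3 * 2F1(-2, 8; 11; -1) in reduced canonical form. Verdict: this is Kummer's theorem (I3) (x = -1; c = 11 equals 1+a-b for upper {-2, 8}: listed pattern). Its exact value is -9.


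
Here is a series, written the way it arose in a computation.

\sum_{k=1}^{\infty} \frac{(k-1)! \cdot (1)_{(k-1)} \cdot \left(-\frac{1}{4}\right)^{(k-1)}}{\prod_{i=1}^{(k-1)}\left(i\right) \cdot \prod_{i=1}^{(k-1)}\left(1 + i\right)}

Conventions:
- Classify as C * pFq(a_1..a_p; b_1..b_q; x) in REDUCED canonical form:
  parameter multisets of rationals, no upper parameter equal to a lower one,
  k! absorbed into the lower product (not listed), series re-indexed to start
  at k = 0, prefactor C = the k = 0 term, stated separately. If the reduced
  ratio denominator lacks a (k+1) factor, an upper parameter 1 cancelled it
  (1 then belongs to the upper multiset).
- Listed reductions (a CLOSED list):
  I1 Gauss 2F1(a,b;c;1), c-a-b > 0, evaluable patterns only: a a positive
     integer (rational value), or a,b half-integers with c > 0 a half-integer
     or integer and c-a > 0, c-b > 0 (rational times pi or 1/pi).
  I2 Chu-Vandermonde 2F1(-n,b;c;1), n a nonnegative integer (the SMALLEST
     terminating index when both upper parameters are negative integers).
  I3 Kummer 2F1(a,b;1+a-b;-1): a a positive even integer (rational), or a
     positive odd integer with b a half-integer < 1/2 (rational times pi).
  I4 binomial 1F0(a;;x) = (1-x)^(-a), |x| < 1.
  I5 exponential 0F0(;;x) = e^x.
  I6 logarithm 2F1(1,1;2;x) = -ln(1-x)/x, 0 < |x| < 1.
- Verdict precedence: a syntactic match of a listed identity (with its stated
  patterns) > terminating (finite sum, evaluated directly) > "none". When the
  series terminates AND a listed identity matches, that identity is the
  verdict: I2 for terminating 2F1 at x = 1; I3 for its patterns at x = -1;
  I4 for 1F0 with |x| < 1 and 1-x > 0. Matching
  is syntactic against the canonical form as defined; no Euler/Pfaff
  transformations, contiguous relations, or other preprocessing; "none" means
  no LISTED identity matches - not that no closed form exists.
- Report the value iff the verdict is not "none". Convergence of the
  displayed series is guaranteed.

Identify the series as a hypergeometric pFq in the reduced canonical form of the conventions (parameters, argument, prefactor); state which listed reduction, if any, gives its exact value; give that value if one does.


Prefactor 1, argument -\frac{1}{4}: 2F1 with upper {1, 1} over lower {2}. Verdict (x = -\frac{1}{4}): the logarithmic series (I6) applies (the logarithm: parameters (1,1;2), x = -\frac{1}{4}). Exact value: 4 \cdot \ln\left(\frac{5}{4}\right).

Structural cue: x = -\frac{1}{4} and the lower running product (prefactor 1) is a rising factorial.
Step ratio: r(k) = -\frac{1}{4} * (k+1) (k+1) / [(k+2) (k+1)] - poly over poly, x = -\frac{1}{4} from leading terms; C = 1 at k = 0.


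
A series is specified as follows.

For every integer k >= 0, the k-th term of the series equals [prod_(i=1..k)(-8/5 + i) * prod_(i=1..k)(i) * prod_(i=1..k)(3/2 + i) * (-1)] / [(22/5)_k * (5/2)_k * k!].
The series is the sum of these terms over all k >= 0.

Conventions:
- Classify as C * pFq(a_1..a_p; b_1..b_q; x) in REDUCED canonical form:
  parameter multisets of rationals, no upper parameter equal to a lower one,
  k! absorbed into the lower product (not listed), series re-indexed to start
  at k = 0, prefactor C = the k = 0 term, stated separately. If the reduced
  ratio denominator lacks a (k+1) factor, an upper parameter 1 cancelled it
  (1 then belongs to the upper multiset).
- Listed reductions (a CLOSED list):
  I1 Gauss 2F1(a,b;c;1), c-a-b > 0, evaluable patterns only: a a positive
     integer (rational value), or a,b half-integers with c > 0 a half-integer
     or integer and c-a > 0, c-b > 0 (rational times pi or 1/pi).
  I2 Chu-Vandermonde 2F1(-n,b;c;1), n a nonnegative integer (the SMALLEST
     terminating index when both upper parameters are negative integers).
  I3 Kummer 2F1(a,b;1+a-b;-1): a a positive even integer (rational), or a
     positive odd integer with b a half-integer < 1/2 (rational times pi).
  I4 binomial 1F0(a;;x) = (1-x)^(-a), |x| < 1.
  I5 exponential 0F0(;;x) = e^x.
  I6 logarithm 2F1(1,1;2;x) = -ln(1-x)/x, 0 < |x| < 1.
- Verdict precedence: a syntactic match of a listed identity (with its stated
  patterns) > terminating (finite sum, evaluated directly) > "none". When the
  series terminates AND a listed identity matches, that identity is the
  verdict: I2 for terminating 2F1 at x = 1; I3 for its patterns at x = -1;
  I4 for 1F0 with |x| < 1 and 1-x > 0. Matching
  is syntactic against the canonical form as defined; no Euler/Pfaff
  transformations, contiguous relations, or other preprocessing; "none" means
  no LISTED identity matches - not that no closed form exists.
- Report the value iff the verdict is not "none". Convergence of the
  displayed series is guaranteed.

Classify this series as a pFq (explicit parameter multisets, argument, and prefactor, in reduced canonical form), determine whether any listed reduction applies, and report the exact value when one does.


This is -1 * 2F1(-3/5, 1; 22/5; 1) in reduced canonical form. Verdict: Gauss's theorem (I1) fires (x = 1: the Gamma ratio telescopes since c-a-b = 4 > 0 and a = 1 in Z>0). Hence: -17/20.

The tell: with t_0 = -1, the parameter 5/2 appears in both the upper and lower lists and cancels.
Step ratio: r(k) = 1 * (k-3/5) (k+1) / [(k+22/5) (k+1)] - poly over poly, x = 1 from leading terms; C = -1 at k = 0.


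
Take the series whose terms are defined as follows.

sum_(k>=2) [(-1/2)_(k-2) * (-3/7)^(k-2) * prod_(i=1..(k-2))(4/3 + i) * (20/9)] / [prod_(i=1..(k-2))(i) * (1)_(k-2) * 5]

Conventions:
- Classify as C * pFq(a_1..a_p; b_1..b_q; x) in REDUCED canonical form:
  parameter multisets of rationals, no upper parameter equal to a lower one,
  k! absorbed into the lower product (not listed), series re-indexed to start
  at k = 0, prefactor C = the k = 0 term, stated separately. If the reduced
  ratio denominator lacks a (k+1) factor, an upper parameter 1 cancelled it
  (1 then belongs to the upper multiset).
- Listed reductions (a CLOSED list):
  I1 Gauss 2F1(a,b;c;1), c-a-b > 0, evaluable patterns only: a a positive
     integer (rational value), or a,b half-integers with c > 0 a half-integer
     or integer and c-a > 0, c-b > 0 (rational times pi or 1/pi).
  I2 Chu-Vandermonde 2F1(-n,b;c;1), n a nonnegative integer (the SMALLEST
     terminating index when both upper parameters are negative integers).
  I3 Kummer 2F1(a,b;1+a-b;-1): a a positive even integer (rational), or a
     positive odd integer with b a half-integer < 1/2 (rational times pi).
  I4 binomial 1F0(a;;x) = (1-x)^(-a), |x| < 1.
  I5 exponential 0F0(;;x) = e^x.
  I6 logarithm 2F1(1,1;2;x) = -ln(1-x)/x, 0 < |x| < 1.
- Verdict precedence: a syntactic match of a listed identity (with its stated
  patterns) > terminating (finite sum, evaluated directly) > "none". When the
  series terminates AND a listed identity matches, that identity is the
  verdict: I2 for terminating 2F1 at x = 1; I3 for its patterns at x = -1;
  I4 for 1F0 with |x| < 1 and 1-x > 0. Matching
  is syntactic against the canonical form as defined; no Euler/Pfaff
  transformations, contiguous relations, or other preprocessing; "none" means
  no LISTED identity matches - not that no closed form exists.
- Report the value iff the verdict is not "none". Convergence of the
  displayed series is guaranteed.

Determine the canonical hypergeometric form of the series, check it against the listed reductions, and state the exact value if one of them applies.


x = -3/7 here; the reduced form reads 2F1, upper {-1/2, 7/3}, lower {1}, C = 4/9. Verdict: no listed reduction: x = -3/7 and upper {-1/2, 7/3} fail every I1-I6 pattern.

Key observation: with t_0 = 4/9, the running product (C = 4/9) telescopes to a rising factorial.
Consecutive-term ratio: r(k) = (-3/7) * (k-1/2) (k+7/3) / [(k+1) (k+1)] - rational; roots negated = parameters, x = (-3/7), C = 4/9.
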